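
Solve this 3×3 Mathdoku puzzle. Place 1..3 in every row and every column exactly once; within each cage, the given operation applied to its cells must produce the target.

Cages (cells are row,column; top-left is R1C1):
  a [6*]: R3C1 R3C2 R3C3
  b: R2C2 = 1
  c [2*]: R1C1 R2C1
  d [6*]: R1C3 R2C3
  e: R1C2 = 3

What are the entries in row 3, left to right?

3 2 1

Cage e is given; hence R1C2 = 3.
3 is placed in row 1; hence R1C3 = 2.
B is a freebie, leaving R2C2 = 1.
Column 3 already has 2; hence R2C3 = 3.
Column 2 now contains 1, leaving R3C2 = 2.
Column 3 already has 3; hence R3C3 = 1.
Row 1 already has 2, so R1C1 = 1.
1 is placed in row 2, so R2C1 = 2.
1 is placed in row 3, which forces R3C1 = 3.
Completed grid: 1 3 2 / 2 1 3 / 3 2 1.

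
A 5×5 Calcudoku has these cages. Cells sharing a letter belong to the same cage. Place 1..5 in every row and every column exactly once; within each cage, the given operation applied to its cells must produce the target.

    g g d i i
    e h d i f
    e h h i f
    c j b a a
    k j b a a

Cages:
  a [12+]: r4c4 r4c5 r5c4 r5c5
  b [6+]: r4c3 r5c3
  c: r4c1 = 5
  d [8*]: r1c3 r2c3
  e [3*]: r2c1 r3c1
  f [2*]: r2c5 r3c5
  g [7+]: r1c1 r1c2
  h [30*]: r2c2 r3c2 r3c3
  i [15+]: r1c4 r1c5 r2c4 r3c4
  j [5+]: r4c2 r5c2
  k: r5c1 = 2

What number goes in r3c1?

Cage c is a single given cell; hence r4c1 = 5.
Cage k is given; hence r5c1 = 2.
In row 1, 1 can only go at r1c4, so r1c4 = 1.
Cage i needs sum 15, which forces r1c5 = 5.
In row 1, 2 can only go at r1c3, so r1c3 = 2.
Column 3 already has 2; hence r2c3 = 4.
4 is placed in row 2, leaving r2c4 = 5.
Column 4 now contains 5, which forces r3c4 = 4.
Column 3 already has 2, which forces r4c3 = 1.
The two cells of cage b must have sum 6, leaving r5c3 = 5.
Column 4 already has 4, leaving r5c4 = 3.
Cage h has product 30, leaving r2c2 = 2.
Row 2 already has 2; hence r2c5 = 1.
The 3 cells of cage h must have product 30, which forces r3c2 = 5.
Column 3 already has 5, which forces r3c3 = 3.
1 is placed in column 5, which forces r3c5 = 2.
Cage j's pair has sum 5, so r4c2 = 4.
Column 4 already has 3; hence r4c4 = 2.
Cage a needs sum 12, so r4c5 = 3.
Cage j needs two cells with sum 5, so r5c2 = 1.
Cage a has sum 12, leaving r5c5 = 4.
Cage g's pair has sum 7, which forces r1c1 = 4.
Column 2 already has 4, which forces r1c2 = 3.
1 is placed in row 2; hence r2c1 = 3.
3 is placed in row 3, which forces r3c1 = 1.
Completed grid: 4 3 2 1 5 / 3 2 4 5 1 / 1 5 3 4 2 / 5 4 1 2 3 / 2 1 5 3 4.

1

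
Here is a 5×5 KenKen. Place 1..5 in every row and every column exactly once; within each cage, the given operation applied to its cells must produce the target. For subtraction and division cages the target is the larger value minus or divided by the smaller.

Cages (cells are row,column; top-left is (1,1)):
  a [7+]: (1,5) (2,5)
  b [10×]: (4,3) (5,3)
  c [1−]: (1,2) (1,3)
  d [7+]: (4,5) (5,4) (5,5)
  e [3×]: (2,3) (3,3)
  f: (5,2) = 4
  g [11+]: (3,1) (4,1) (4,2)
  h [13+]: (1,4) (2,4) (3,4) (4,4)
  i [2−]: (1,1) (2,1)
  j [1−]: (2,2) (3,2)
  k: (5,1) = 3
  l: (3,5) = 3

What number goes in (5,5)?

1

L is a freebie, which forces (3,5) = 3.
Cage k is a single given cell, which forces (5,1) = 3.
F is a freebie; hence (5,2) = 4.
The two cells of cage e must have product 3, which forces (2,3) = 3.
3 is placed in row 3, which forces (3,3) = 1.
Cage j's pair has difference 1; hence (2,2) = 1.
Row 3 already has 1, which forces (3,2) = 2.
2 is placed in column 2, leaving (4,2) = 5.
5 is placed in row 4, leaving (4,3) = 2.
Column 3 already has 2, which forces (5,3) = 5.
Column 2 already has 5, so (1,2) = 3.
Column 3 already has 2; hence (1,3) = 4.
Row 1 already has 3, leaving (1,4) = 1.
The 3 cells of cage g must have sum 11, leaving (3,1) = 5.
Row 3 now contains 5; hence (3,4) = 4.
The 3 cells of cage g must have sum 11, which forces (4,1) = 1.
Column 4 already has 1, which forces (4,4) = 3.
Cage d needs sum 7, which forces (4,5) = 4.
Column 4 already has 1, leaving (5,4) = 2.
Row 5 now contains 2, which forces (5,5) = 1.
4 is placed in row 1, which forces (1,1) = 2.
Row 1 already has 2, leaving (1,5) = 5.
Cage i needs two cells with difference 2, leaving (2,1) = 4.
4 is placed in column 4; hence (2,4) = 5.
Column 5 now contains 5, leaving (2,5) = 2.
The full grid is 2 3 4 1 5 / 4 1 3 5 2 / 5 2 1 4 3 / 1 5 2 3 4 / 3 4 5 2 1.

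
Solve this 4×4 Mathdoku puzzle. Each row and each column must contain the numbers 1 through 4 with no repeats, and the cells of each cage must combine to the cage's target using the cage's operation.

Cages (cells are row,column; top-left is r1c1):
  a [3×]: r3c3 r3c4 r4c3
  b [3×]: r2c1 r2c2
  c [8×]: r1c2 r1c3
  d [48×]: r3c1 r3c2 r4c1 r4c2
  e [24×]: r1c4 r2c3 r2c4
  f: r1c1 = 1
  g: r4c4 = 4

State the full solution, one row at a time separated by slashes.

1 4 2 3 / 3 1 4 2 / 4 2 3 1 / 2 3 1 4

F is a freebie, leaving r1c1 = 1.
Column 1 now contains 1, which forces r2c1 = 3.
3 is placed in row 2, leaving r2c2 = 1.
Cage a needs product 3, so r3c3 = 3.
Cage a has product 3, which forces r3c4 = 1.
Cage a has product 3, so r4c3 = 1.
Cage g is given, which forces r4c4 = 4.
The 3 cells of cage e must have product 24; hence r1c4 = 3.
Cage e needs product 24, which forces r2c3 = 4.
4 is placed in column 4, leaving r2c4 = 2.
The 4 cells of cage d must have product 48; hence r3c1 = 4.
Cage d needs product 48; hence r3c2 = 2.
Row 4 now contains 4, so r4c1 = 2.
The 4 cells of cage d must have product 48, leaving r4c2 = 3.
Column 2 now contains 2; hence r1c2 = 4.
Column 3 already has 4; hence r1c3 = 2.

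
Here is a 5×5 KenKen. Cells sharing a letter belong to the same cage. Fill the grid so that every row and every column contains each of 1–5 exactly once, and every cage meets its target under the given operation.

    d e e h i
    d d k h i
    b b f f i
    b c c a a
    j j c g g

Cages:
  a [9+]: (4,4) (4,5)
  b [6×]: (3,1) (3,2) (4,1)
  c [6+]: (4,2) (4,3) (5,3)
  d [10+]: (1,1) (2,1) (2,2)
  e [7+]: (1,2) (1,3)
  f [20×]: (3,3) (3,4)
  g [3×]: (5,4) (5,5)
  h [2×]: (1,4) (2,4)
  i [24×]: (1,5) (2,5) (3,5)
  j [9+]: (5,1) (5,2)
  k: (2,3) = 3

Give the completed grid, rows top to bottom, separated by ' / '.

4 2 5 1 3 / 1 5 3 2 4 / 3 1 4 5 2 / 2 3 1 4 5 / 5 4 2 3 1

K is a freebie, which forces (2,3) = 3.
Row 5 needs a 2, and only (5,3) is open for it.
Cage c has sum 6; hence (4,2) = 3.
The 3 cells of cage c must have sum 6, so (4,3) = 1.
Column 2 already has 3, leaving (1,2) = 2.
Cage e needs two cells with sum 7, leaving (1,3) = 5.
Row 1 already has 2, so (1,4) = 1.
1 is placed in column 4, which forces (2,4) = 2.
Row 2 already has 2, leaving (2,5) = 4.
Cage b needs product 6; hence (3,1) = 3.
The 3 cells of cage b must have product 6; hence (3,2) = 1.
Column 3 already has 5, leaving (3,3) = 4.
Row 3 now contains 4, so (3,4) = 5.
3 is placed in row 3; hence (3,5) = 2.
Row 4 already has 1, so (4,1) = 2.
Column 4 already has 5; hence (4,4) = 4.
4 is placed in column 5, leaving (4,5) = 5.
1 is placed in column 4, leaving (5,4) = 3.
3 is placed in row 5, which forces (5,5) = 1.
Column 1 already has 3, so (1,1) = 4.
4 is placed in column 5, leaving (1,5) = 3.
The 3 cells of cage d must have sum 10, which forces (2,1) = 1.
Column 2 now contains 1, so (2,2) = 5.
4 is placed in column 1, so (5,1) = 5.
5 is placed in column 2, so (5,2) = 4.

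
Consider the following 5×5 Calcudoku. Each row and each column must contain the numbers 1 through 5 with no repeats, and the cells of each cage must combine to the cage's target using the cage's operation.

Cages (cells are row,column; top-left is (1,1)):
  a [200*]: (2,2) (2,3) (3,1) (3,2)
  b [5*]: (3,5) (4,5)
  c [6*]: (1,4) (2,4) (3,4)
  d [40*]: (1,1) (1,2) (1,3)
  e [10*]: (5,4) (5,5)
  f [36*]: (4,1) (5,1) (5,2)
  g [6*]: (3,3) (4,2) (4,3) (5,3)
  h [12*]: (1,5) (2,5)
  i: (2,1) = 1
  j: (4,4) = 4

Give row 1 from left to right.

I is a freebie, leaving (2,1) = 1.
The 3 cells of cage f must have product 36, leaving (4,1) = 3.
The 4 cells of cage g must have product 6; hence (4,2) = 1.
Row 4 already has 3, which forces (4,3) = 2.
J is a freebie, leaving (4,4) = 4.
Row 4 already has 1, which forces (4,5) = 5.
Cage f needs product 36, leaving (5,1) = 4.
Cage f needs product 36, leaving (5,2) = 3.
Row 5 already has 3; hence (5,3) = 1.
Column 5 already has 5, which forces (5,5) = 2.
Column 3 now contains 1, so (3,3) = 3.
Column 5 already has 5, leaving (3,5) = 1.
2 is placed in row 5; hence (5,4) = 5.
Cage c has product 6, which forces (1,4) = 1.
The 3 cells of cage c must have product 6, leaving (2,4) = 3.
Row 2 already has 3, which forces (2,5) = 4.
Row 3 already has 1, which forces (3,4) = 2.
4 is placed in column 5, leaving (1,5) = 3.
Cage a has product 200, leaving (2,2) = 2.
Row 2 now contains 4, which forces (2,3) = 5.
Row 3 already has 2, which forces (3,1) = 5.
Cage a needs product 200, leaving (3,2) = 4.
5 is placed in column 1; hence (1,1) = 2.
Column 2 already has 4, leaving (1,2) = 5.
Column 3 already has 5; hence (1,3) = 4.
The full grid is 2 5 4 1 3 / 1 2 5 3 4 / 5 4 3 2 1 / 3 1 2 4 5 / 4 3 1 5 2.

2 5 4 1 3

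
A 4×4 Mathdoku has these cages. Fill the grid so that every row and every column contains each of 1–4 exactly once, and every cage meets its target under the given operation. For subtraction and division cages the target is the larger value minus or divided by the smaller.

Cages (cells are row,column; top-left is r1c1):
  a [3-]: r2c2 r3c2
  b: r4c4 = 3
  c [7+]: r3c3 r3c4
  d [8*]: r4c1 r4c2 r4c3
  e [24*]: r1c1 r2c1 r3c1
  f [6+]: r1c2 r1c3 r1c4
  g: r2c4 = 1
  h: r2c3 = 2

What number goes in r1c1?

4

Cage h is given, so r2c3 = 2.
Cage g is given, so r2c4 = 1.
Cage b is given; hence r4c4 = 3.
3 is placed in column 4; hence r1c4 = 2.
Row 2 already has 1, which forces r2c2 = 4.
Cage a's pair has difference 3, which forces r3c2 = 1.
Cage c needs two cells with sum 7, which forces r3c3 = 3.
3 is placed in column 4; hence r3c4 = 4.
Column 2 now contains 1, leaving r4c2 = 2.
Cage e needs product 24, so r1c1 = 4.
Column 2 now contains 1, so r1c2 = 3.
Column 3 now contains 3; hence r1c3 = 1.
Row 2 now contains 4, leaving r2c1 = 3.
4 is placed in row 3, leaving r3c1 = 2.
Column 1 now contains 4, which forces r4c1 = 1.
1 is placed in column 3, so r4c3 = 4.
The full grid is 4 3 1 2 / 3 4 2 1 / 2 1 3 4 / 1 2 4 3.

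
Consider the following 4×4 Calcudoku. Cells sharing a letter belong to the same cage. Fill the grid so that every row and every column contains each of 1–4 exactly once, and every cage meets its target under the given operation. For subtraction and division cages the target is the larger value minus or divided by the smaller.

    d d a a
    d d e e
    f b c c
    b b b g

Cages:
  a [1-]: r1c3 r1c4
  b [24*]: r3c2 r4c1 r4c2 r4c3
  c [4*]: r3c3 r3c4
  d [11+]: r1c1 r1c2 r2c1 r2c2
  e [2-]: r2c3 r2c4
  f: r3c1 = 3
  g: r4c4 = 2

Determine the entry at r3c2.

Cage f is given, which forces r3c1 = 3.
Cage g is a single given cell; hence r4c4 = 2.
The 4 cells of cage b must have product 24, which forces r3c2 = 2.
The only place for 1 in column 1 is r4c1.
Column 2 needs a 3, and only r4c2 is open for it.
Row 4 now contains 3, which forces r4c3 = 4.
4 is placed in column 3, so r3c3 = 1.
Cage c needs two cells with product 4, leaving r3c4 = 4.
Cage a's pair has difference 1, so r1c3 = 2.
The two cells of cage e must have difference 2, which forces r2c3 = 3.
The two cells of cage e must have difference 2, so r2c4 = 1.
Row 1 now contains 2, which forces r1c1 = 4.
The 4 cells of cage d must have sum 11, which forces r1c2 = 1.
1 is placed in column 4, which forces r1c4 = 3.
Cage d has sum 11; hence r2c1 = 2.
Row 2 already has 1, so r2c2 = 4.
Filled in: 4 1 2 3 / 2 4 3 1 / 3 2 1 4 / 1 3 4 2.

2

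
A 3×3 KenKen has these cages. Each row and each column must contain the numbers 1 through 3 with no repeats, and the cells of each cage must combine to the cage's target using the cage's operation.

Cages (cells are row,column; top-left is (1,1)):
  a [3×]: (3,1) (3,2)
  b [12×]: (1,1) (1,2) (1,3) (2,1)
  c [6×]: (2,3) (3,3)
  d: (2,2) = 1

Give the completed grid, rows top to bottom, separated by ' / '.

The 4 cells of cage b must have product 12, leaving (2,1) = 2.
D is a freebie; hence (2,2) = 1.
Row 2 already has 2; hence (2,3) = 3.
Column 2 already has 1, leaving (3,2) = 3.
Column 3 already has 3, leaving (3,3) = 2.
Cage b has product 12, so (1,1) = 3.
Column 2 already has 3; hence (1,2) = 2.
2 is placed in column 3, leaving (1,3) = 1.
3 is placed in row 3, leaving (3,1) = 1.

3 2 1 / 2 1 3 / 1 3 2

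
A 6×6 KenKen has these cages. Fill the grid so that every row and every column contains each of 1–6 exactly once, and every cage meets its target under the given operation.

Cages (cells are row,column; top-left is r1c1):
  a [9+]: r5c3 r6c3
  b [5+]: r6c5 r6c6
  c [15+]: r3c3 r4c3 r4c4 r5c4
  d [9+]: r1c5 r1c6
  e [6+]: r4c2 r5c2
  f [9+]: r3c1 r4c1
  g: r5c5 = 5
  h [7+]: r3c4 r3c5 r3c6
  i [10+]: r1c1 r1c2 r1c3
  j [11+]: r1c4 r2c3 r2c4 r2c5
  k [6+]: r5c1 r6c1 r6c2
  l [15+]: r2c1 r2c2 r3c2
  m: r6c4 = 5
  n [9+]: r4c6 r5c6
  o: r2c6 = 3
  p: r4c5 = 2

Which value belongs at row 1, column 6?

6

Cage o is a single given cell, leaving r2c6 = 3.
Cage p is a single given cell, leaving r4c5 = 2.
Cage g is given, which forces r5c5 = 5.
Cage m is given; hence r6c4 = 5.
Cage n needs two cells with sum 9; hence r4c6 = 5.
Cage n needs two cells with sum 9, which forces r5c6 = 4.
The two cells of cage d must have sum 9, which forces r1c5 = 3.
Column 6 already has 5, so r1c6 = 6.
Row 4 already has 5; hence r4c2 = 4.
Cage e's pair has sum 6, so r5c2 = 2.
Column 5 already has 3, so r6c5 = 4.
The 3 cells of cage l must have sum 15; hence r2c1 = 4.
The 3 cells of cage h must have sum 7; hence r3c4 = 4.
4 is placed in column 5, so r3c5 = 1.
Cage h has sum 7, which forces r3c6 = 2.
Cage k needs sum 6, so r6c1 = 2.
Cage b's pair has sum 5, leaving r6c6 = 1.
Cage i needs sum 10, leaving r1c3 = 4.
The 4 cells of cage j must have sum 11; hence r1c4 = 2.
Cage j has sum 11, leaving r2c3 = 2.
The 4 cells of cage j must have sum 11; hence r2c4 = 1.
Column 5 now contains 1, which forces r2c5 = 6.
Row 3 now contains 2; hence r3c3 = 5.
The 3 cells of cage k must have sum 6, so r5c1 = 1.
Row 6 now contains 1, which forces r6c2 = 3.
3 is placed in row 6, so r6c3 = 6.
1 is placed in column 1, which forces r1c1 = 5.
The 3 cells of cage i must have sum 10, which forces r1c2 = 1.
6 is placed in row 2, leaving r2c2 = 5.
Row 3 already has 5, which forces r3c2 = 6.
Cage c needs sum 15, leaving r4c3 = 1.
Column 3 now contains 6, leaving r5c3 = 3.
Row 5 already has 3, leaving r5c4 = 6.
6 is placed in row 3; hence r3c1 = 3.
The two cells of cage f must have sum 9, leaving r4c1 = 6.
Column 4 already has 6, which forces r4c4 = 3.
Filled in: 5 1 4 2 3 6 / 4 5 2 1 6 3 / 3 6 5 4 1 2 / 6 4 1 3 2 5 / 1 2 3 6 5 4 / 2 3 6 5 4 1.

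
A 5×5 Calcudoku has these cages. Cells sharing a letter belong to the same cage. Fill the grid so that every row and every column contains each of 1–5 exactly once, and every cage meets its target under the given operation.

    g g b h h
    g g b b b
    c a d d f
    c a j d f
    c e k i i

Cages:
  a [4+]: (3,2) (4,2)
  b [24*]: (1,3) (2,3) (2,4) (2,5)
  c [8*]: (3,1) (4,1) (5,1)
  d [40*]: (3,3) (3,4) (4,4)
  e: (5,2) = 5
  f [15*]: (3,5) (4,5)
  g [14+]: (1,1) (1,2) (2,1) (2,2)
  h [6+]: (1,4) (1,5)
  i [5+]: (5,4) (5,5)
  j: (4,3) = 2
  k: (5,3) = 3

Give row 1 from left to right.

J is a freebie, so (4,3) = 2.
Cage e is a single given cell, leaving (5,2) = 5.
K is a freebie, so (5,3) = 3.
Cage d has product 40, leaving (3,4) = 2.
2 is placed in column 4; hence (2,4) = 3.
The 4 cells of cage b must have product 24, leaving (2,5) = 2.
The 3 cells of cage c must have product 8, which forces (5,1) = 2.
Row 1 needs a 2, and only (1,2) is open for it.
Cage g needs sum 14, which forces (1,1) = 3.
The 4 cells of cage g must have sum 14, leaving (2,1) = 5.
The 4 cells of cage g must have sum 14; hence (2,2) = 4.
Row 2 now contains 4, so (2,3) = 1.
Column 3 already has 1, which forces (1,3) = 4.
Column 3 already has 4, leaving (3,3) = 5.
Row 3 already has 5; hence (3,5) = 3.
Column 5 now contains 3, which forces (4,5) = 5.
The two cells of cage h must have sum 6; hence (1,4) = 5.
Column 5 already has 5; hence (1,5) = 1.
Row 3 already has 3, leaving (3,2) = 1.
The two cells of cage a must have sum 4, which forces (4,2) = 3.
5 is placed in row 4, so (4,4) = 4.
Column 4 already has 4, so (5,4) = 1.
Column 5 now contains 1, which forces (5,5) = 4.
1 is placed in row 3, so (3,1) = 4.
Row 4 already has 4, which forces (4,1) = 1.
Completed grid: 3 2 4 5 1 / 5 4 1 3 2 / 4 1 5 2 3 / 1 3 2 4 5 / 2 5 3 1 4.

3 2 4 5 1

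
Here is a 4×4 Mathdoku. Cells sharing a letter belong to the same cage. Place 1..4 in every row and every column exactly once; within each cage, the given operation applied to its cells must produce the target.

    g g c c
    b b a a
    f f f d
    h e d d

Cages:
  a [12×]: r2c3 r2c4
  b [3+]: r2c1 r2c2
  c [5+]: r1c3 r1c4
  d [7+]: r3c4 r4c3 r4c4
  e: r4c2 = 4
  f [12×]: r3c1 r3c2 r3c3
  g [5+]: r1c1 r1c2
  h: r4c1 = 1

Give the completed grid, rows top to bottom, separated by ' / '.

3 2 4 1 / 2 1 3 4 / 4 3 1 2 / 1 4 2 3

H is a freebie; hence r4c1 = 1.
Cage e is given; hence r4c2 = 4.
Column 1 now contains 1, which forces r2c1 = 2.
Cage b needs two cells with sum 3, leaving r2c2 = 1.
Column 2 now contains 1, so r3c2 = 3.
Cage d has sum 7, leaving r3c4 = 2.
Cage d needs sum 7, which forces r4c3 = 2.
The 3 cells of cage d must have sum 7, which forces r4c4 = 3.
Cage g's pair has sum 5; hence r1c1 = 3.
3 is placed in column 2; hence r1c2 = 2.
Cage a's pair has product 12, which forces r2c3 = 3.
3 is placed in column 4, so r2c4 = 4.
Row 3 already has 3, which forces r3c1 = 4.
Cage f needs product 12, leaving r3c3 = 1.
Column 3 now contains 1; hence r1c3 = 4.
4 is placed in column 4, leaving r1c4 = 1.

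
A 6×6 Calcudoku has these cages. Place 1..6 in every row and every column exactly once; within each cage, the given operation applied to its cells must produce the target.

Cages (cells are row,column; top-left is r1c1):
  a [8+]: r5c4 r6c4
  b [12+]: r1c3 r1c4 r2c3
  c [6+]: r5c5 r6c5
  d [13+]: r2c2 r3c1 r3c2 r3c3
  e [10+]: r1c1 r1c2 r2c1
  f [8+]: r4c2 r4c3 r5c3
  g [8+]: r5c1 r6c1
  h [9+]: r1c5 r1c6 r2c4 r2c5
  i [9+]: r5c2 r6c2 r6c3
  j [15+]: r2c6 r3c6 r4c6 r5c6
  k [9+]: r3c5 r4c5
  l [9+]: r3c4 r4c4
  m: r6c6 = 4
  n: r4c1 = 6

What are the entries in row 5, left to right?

Cage n is given; hence r4c1 = 6.
M is a freebie; hence r6c6 = 4.
The only place for 6 in column 5 is r3c5.
Cage k's pair has sum 9, leaving r4c5 = 3.
In column 6, 2 can only go at r1c6, so r1c6 = 2.
Cage e has sum 10, leaving r1c2 = 5.
In row 1, 3 can only go at r1c4, so r1c4 = 3.
The only place for 6 in row 1 is r1c3.
Cage b needs sum 12, leaving r2c3 = 3.
In column 1, 2 can only go at r3c1, so r3c1 = 2.
In column 4, 1 can only go at r2c4, so r2c4 = 1.
Cage e needs sum 10, so r1c1 = 1.
Row 1 already has 1, leaving r1c5 = 4.
Row 2 already has 1; hence r2c1 = 4.
The 4 cells of cage h must have sum 9, so r2c5 = 2.
Row 2 already has 2; hence r2c2 = 6.
6 is placed in row 2, leaving r2c6 = 5.
5 is placed in column 6, leaving r4c6 = 1.
Column 6 already has 1, which forces r3c6 = 3.
Row 4 already has 1, which forces r4c2 = 2.
Cage j has sum 15, leaving r5c6 = 6.
6 is placed in row 5, which forces r5c4 = 2.
The two cells of cage a must have sum 8, so r6c4 = 6.
The 3 cells of cage f must have sum 8, which forces r4c3 = 5.
Row 4 now contains 5, so r4c4 = 4.
Row 5 already has 2, so r5c3 = 1.
Row 5 now contains 1, which forces r5c5 = 5.
Column 3 already has 5, so r6c3 = 2.
Column 5 already has 5, which forces r6c5 = 1.
Cage d has sum 13; hence r3c2 = 1.
Column 3 already has 1, so r3c3 = 4.
Column 4 already has 4, leaving r3c4 = 5.
Row 5 now contains 5, so r5c1 = 3.
Cage i needs sum 9, leaving r5c2 = 4.
Cage g's pair has sum 8, leaving r6c1 = 5.
Row 6 now contains 1; hence r6c2 = 3.
The full grid is 1 5 6 3 4 2 / 4 6 3 1 2 5 / 2 1 4 5 6 3 / 6 2 5 4 3 1 / 3 4 1 2 5 6 / 5 3 2 6 1 4.

3 4 1 2 5 6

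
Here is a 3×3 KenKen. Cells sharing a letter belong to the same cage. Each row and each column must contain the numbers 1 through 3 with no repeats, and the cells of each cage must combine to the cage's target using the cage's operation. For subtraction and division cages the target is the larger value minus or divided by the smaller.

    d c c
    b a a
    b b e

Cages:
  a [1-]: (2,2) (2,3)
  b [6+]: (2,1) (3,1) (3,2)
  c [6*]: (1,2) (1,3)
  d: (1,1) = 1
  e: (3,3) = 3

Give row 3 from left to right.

2 1 3

D is a freebie, which forces (1,1) = 1.
Cage e is given, which forces (3,3) = 3.
Cage c needs two cells with product 6; hence (1,2) = 3.
Column 3 already has 3, which forces (1,3) = 2.
The 3 cells of cage b must have sum 6, so (2,1) = 3.
Column 3 already has 2; hence (2,3) = 1.
3 is placed in row 3, leaving (3,1) = 2.
The 3 cells of cage b must have sum 6; hence (3,2) = 1.
Row 2 now contains 1, so (2,2) = 2.
Completed grid: 1 3 2 / 3 2 1 / 2 1 3.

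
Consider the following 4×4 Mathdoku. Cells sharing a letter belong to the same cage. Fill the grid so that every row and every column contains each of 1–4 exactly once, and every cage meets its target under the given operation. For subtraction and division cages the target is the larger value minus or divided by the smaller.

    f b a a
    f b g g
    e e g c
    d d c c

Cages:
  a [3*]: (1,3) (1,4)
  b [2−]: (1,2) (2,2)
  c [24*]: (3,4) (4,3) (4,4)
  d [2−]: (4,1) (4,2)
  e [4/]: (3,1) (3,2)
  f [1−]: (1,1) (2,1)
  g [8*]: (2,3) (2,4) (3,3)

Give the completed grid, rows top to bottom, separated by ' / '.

In row 3, 3 can only go at (3,4), so (3,4) = 3.
Cage a's pair has product 3, leaving (1,3) = 3.
Column 4 now contains 3, leaving (1,4) = 1.
Row 2 needs a 3, and only (2,1) is open for it.
Row 2 needs a 1, and only (2,3) is open for it.
In row 3, 2 can only go at (3,3), so (3,3) = 2.
The 3 cells of cage g must have product 8, so (2,4) = 4.
2 is placed in column 3, so (4,3) = 4.
The 3 cells of cage c must have product 24, so (4,4) = 2.
The two cells of cage b must have difference 2, which forces (1,2) = 4.
Row 2 already has 4, so (2,2) = 2.
4 is placed in column 2; hence (3,2) = 1.
Row 4 already has 2, leaving (4,1) = 1.
Row 4 already has 2, leaving (4,2) = 3.
Row 1 already has 4, so (1,1) = 2.
Row 3 already has 1, which forces (3,1) = 4.

2 4 3 1 / 3 2 1 4 / 4 1 2 3 / 1 3 4 2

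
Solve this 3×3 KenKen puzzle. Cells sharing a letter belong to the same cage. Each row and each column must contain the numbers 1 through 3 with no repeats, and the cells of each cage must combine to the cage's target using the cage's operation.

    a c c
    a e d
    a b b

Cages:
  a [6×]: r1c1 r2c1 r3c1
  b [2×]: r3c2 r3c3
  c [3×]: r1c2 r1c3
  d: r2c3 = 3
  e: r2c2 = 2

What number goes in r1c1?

2

Cage e is a single given cell, leaving r2c2 = 2.
Cage d is given, so r2c3 = 3.
Column 2 already has 2, so r3c2 = 1.
1 is placed in row 3; hence r3c3 = 2.
Cage a needs product 6, which forces r1c1 = 2.
Column 2 already has 1, leaving r1c2 = 3.
Column 3 now contains 3, which forces r1c3 = 1.
Row 2 now contains 3, leaving r2c1 = 1.
Row 3 already has 2, so r3c1 = 3.
Completed grid: 2 3 1 / 1 2 3 / 3 1 2.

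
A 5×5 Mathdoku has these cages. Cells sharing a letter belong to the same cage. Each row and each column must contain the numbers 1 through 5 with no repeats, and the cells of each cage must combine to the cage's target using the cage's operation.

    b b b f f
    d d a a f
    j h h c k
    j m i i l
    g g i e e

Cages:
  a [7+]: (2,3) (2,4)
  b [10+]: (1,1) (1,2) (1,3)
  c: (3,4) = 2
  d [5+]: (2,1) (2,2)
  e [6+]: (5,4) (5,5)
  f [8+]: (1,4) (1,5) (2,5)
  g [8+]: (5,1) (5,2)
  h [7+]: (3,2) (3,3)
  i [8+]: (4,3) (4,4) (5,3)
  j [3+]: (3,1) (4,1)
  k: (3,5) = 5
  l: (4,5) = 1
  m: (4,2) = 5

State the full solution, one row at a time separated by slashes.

Cage c is given, so (3,4) = 2.
K is a freebie, which forces (3,5) = 5.
Cage m is a single given cell, so (4,2) = 5.
Cage l is a single given cell, so (4,5) = 1.
Column 2 already has 5, which forces (5,2) = 3.
2 is placed in row 3; hence (3,1) = 1.
Column 2 now contains 3, leaving (3,2) = 4.
Cage h needs two cells with sum 7, which forces (3,3) = 3.
Row 4 now contains 1, so (4,1) = 2.
3 is placed in column 3; hence (4,3) = 4.
Row 4 already has 4, which forces (4,4) = 3.
3 is placed in row 5, which forces (5,1) = 5.
Cage i has sum 8, so (5,3) = 1.
The two cells of cage e must have sum 6, leaving (5,4) = 4.
Cage e's pair has sum 6; hence (5,5) = 2.
Column 3 now contains 1, which forces (1,3) = 5.
3 is placed in column 4; hence (1,4) = 1.
Column 3 already has 4, leaving (2,3) = 2.
4 is placed in column 4, so (2,4) = 5.
The 3 cells of cage b must have sum 10, leaving (1,1) = 3.
Row 1 now contains 1, which forces (1,2) = 2.
Row 1 already has 3, so (1,5) = 4.
The two cells of cage d must have sum 5, which forces (2,1) = 4.
2 is placed in row 2, so (2,2) = 1.
Column 5 already has 4; hence (2,5) = 3.

3 2 5 1 4 / 4 1 2 5 3 / 1 4 3 2 5 / 2 5 4 3 1 / 5 3 1 4 2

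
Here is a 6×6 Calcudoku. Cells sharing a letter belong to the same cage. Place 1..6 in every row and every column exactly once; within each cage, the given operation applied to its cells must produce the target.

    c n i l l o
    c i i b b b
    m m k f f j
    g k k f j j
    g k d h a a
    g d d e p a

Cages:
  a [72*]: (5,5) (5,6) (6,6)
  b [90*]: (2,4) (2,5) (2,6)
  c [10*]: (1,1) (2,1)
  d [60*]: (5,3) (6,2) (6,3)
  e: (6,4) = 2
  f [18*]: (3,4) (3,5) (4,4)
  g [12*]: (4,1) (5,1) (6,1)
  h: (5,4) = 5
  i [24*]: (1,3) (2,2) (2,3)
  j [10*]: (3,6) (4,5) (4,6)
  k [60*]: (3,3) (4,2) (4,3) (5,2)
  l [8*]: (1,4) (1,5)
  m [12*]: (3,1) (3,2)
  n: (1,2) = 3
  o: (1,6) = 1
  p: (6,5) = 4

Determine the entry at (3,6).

N is a freebie, leaving (1,2) = 3.
Cage o is a single given cell; hence (1,6) = 1.
Cage h is a single given cell; hence (5,4) = 5.
E is a freebie; hence (6,4) = 2.
P is a freebie, so (6,5) = 4.
Column 4 now contains 2, which forces (1,4) = 4.
Column 5 now contains 4, leaving (1,5) = 2.
The 3 cells of cage j must have product 10, leaving (4,5) = 1.
2 is placed in row 1, which forces (1,1) = 5.
2 is placed in row 1; hence (1,3) = 6.
Cage c needs two cells with product 10, which forces (2,1) = 2.
The 3 cells of cage f must have product 18, which forces (3,4) = 1.
In row 5, 6 can only go at (5,5), so (5,5) = 6.
6 is placed in column 5, which forces (3,5) = 3.
Cage f has product 18; hence (4,4) = 6.
6 is placed in column 4, leaving (2,4) = 3.
Column 5 already has 3; hence (2,5) = 5.
The 3 cells of cage b must have product 90, which forces (2,6) = 6.
3 is placed in row 3; hence (3,1) = 6.
The two cells of cage m must have product 12, so (3,2) = 2.
2 is placed in row 3, so (3,6) = 5.
The 4 cells of cage k must have product 60; hence (4,3) = 3.
Column 6 now contains 5; hence (4,6) = 2.
Column 2 now contains 2, which forces (5,2) = 1.
2 is placed in column 6; hence (5,6) = 4.
Column 3 now contains 3, so (6,3) = 5.
Column 6 already has 6; hence (6,6) = 3.
Column 2 now contains 1; hence (2,2) = 4.
Cage i has product 24; hence (2,3) = 1.
Row 3 now contains 5, so (3,3) = 4.
Row 4 already has 3; hence (4,1) = 4.
Cage k has product 60, so (4,2) = 5.
Row 5 now contains 4, so (5,1) = 3.
Row 5 now contains 4, so (5,3) = 2.
3 is placed in row 6; hence (6,1) = 1.
5 is placed in row 6; hence (6,2) = 6.
Filled in: 5 3 6 4 2 1 / 2 4 1 3 5 6 / 6 2 4 1 3 5 / 4 5 3 6 1 2 / 3 1 2 5 6 4 / 1 6 5 2 4 3.

5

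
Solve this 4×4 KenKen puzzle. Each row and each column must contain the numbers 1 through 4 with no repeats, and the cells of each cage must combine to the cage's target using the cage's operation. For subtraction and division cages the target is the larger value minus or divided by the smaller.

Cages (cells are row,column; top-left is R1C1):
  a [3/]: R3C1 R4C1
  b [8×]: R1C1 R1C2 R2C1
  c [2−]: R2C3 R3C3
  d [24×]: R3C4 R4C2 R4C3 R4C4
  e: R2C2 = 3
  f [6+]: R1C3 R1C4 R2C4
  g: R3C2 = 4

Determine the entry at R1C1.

4

Cage e is a single given cell; hence R2C2 = 3.
G is a freebie; hence R3C2 = 4.
Cage b has product 8, leaving R1C2 = 1.
Column 2 already has 1, so R4C2 = 2.
The 3 cells of cage f must have sum 6; hence R2C4 = 1.
Column 4 already has 1, which forces R3C4 = 3.
Column 4 now contains 3, so R4C4 = 4.
Cage f needs sum 6; hence R1C3 = 3.
Column 4 now contains 3, which forces R1C4 = 2.
Row 2 already has 1, so R2C3 = 4.
Row 3 already has 3, so R3C1 = 1.
Row 3 already has 3, which forces R3C3 = 2.
The two cells of cage a must have quotient 3, leaving R4C1 = 3.
Cage d needs product 24, so R4C3 = 1.
Row 1 already has 2, so R1C1 = 4.
Row 2 now contains 4; hence R2C1 = 2.
Filled in: 4 1 3 2 / 2 3 4 1 / 1 4 2 3 / 3 2 1 4.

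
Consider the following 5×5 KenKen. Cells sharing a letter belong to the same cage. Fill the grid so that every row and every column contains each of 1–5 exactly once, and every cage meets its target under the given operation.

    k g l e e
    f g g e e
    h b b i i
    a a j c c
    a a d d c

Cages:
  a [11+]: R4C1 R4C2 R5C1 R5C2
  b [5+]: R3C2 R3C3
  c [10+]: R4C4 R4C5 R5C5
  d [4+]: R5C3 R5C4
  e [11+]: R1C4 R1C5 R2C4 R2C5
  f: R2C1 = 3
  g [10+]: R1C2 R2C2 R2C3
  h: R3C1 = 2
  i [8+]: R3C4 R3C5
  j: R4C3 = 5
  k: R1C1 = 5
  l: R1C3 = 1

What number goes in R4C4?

3

Cage k is given, which forces R1C1 = 5.
L is a freebie; hence R1C3 = 1.
Cage f is given, which forces R2C1 = 3.
Cage h is a single given cell, which forces R3C1 = 2.
Cage j is a single given cell, leaving R4C3 = 5.
Column 3 already has 1, leaving R5C3 = 3.
Row 5 already has 3, which forces R5C4 = 1.
The two cells of cage b must have sum 5, so R3C2 = 1.
Column 3 already has 3; hence R3C3 = 4.
Cage a has sum 11, leaving R4C1 = 1.
The 4 cells of cage a must have sum 11, so R4C2 = 4.
Row 5 now contains 1, leaving R5C1 = 4.
The 4 cells of cage a must have sum 11, which forces R5C2 = 2.
Row 5 already has 4, which forces R5C5 = 5.
Column 2 now contains 4; hence R1C2 = 3.
3 is placed in row 1, leaving R1C4 = 2.
Row 1 now contains 2, which forces R1C5 = 4.
2 is placed in column 2; hence R2C2 = 5.
Column 3 already has 4, leaving R2C3 = 2.
Row 2 already has 5, leaving R2C4 = 4.
2 is placed in row 2, leaving R2C5 = 1.
The two cells of cage i must have sum 8; hence R3C4 = 5.
Column 5 now contains 5; hence R3C5 = 3.
Column 4 now contains 2, leaving R4C4 = 3.
Column 5 now contains 3, so R4C5 = 2.
Completed grid: 5 3 1 2 4 / 3 5 2 4 1 / 2 1 4 5 3 / 1 4 5 3 2 / 4 2 3 1 5.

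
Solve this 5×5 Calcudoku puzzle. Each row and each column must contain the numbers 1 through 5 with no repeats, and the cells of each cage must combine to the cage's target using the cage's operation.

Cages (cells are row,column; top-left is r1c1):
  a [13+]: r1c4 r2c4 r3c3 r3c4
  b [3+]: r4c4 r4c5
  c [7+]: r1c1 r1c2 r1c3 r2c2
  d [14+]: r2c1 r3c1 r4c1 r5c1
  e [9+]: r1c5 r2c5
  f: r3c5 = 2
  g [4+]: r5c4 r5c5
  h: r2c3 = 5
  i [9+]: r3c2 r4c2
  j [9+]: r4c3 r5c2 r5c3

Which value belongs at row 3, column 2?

4

The 4 cells of cage c must have sum 7; hence r2c2 = 1.
Cage h is given, which forces r2c3 = 5.
Row 2 already has 5, which forces r2c5 = 4.
Cage f is given, which forces r3c5 = 2.
Column 5 already has 2, which forces r4c5 = 1.
Column 5 already has 1, leaving r5c5 = 3.
Column 5 now contains 4, which forces r1c5 = 5.
Row 4 already has 1; hence r4c4 = 2.
Row 5 now contains 3, leaving r5c4 = 1.
The 4 cells of cage a must have sum 13, which forces r1c4 = 4.
Column 4 already has 2, so r2c4 = 3.
The 4 cells of cage a must have sum 13, so r3c3 = 1.
The 4 cells of cage a must have sum 13, which forces r3c4 = 5.
Cage j needs sum 9, which forces r4c3 = 3.
Cage c has sum 7, so r1c1 = 1.
Cage c needs sum 7, leaving r1c2 = 3.
Column 3 already has 3, so r1c3 = 2.
3 is placed in row 2, leaving r2c1 = 2.
The 4 cells of cage d must have sum 14, which forces r3c1 = 3.
Row 3 now contains 5, so r3c2 = 4.
The two cells of cage i must have sum 9; hence r4c2 = 5.
Column 2 already has 4, so r5c2 = 2.
Column 3 now contains 2, so r5c3 = 4.
5 is placed in row 4; hence r4c1 = 4.
4 is placed in row 5, leaving r5c1 = 5.
Completed grid: 1 3 2 4 5 / 2 1 5 3 4 / 3 4 1 5 2 / 4 5 3 2 1 / 5 2 4 1 3.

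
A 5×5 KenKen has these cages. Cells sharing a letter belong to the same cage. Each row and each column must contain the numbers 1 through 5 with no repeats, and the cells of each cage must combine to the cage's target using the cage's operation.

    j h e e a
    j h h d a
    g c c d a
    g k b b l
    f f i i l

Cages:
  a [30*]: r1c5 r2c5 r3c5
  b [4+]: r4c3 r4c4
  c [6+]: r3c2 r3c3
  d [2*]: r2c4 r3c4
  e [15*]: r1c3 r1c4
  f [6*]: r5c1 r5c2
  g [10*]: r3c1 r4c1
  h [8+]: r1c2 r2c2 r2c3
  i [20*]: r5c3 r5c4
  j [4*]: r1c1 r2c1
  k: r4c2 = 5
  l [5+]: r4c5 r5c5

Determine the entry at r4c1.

Cage k is given, which forces r4c2 = 5.
Cage g's pair has product 10; hence r3c1 = 5.
5 is placed in row 4, leaving r4c1 = 2.
2 is placed in column 1; hence r5c1 = 3.
3 is placed in row 5, so r5c2 = 2.
The two cells of cage c must have sum 6, leaving r3c2 = 4.
The two cells of cage c must have sum 6; hence r3c3 = 2.
Row 3 already has 2, leaving r3c4 = 1.
Row 3 already has 2, so r3c5 = 3.
Column 4 now contains 1, which forces r4c4 = 3.
Cage e's pair has product 15, leaving r1c3 = 3.
Column 4 already has 3, so r1c4 = 5.
5 is placed in row 1, which forces r1c5 = 2.
Cage h needs sum 8; hence r2c3 = 4.
Column 4 now contains 1; hence r2c4 = 2.
Column 5 now contains 2, which forces r2c5 = 5.
Row 4 now contains 3, leaving r4c3 = 1.
1 is placed in row 4, so r4c5 = 4.
Column 3 already has 4, which forces r5c3 = 5.
5 is placed in column 4, leaving r5c4 = 4.
Column 5 now contains 4, which forces r5c5 = 1.
Cage j needs two cells with product 4, leaving r1c1 = 4.
Row 1 already has 3; hence r1c2 = 1.
Row 2 already has 4, which forces r2c1 = 1.
Cage h needs sum 8; hence r2c2 = 3.
Filled in: 4 1 3 5 2 / 1 3 4 2 5 / 5 4 2 1 3 / 2 5 1 3 4 / 3 2 5 4 1.

2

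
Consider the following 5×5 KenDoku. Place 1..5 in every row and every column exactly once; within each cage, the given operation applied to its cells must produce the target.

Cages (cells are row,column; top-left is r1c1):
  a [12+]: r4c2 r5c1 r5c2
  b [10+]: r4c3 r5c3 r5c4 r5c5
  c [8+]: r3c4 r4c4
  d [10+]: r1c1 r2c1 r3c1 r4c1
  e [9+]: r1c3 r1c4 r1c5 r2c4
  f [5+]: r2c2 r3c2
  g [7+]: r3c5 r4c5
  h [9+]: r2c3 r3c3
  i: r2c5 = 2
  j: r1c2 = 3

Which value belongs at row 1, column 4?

2

Cage j is given, leaving r1c2 = 3.
I is a freebie, leaving r2c5 = 2.
Cage e needs sum 9; hence r2c4 = 1.
Row 2 now contains 1, so r2c2 = 4.
Row 2 now contains 4, leaving r2c3 = 5.
The two cells of cage f must have sum 5, so r3c2 = 1.
Column 3 now contains 5, which forces r3c3 = 4.
Row 3 already has 4, so r3c5 = 3.
Column 2 already has 4; hence r4c2 = 5.
5 is placed in row 4; hence r4c4 = 3.
Column 5 now contains 3, so r4c5 = 4.
5 is placed in column 2; hence r5c2 = 2.
Cage d has sum 10, so r1c1 = 4.
Row 2 now contains 4, leaving r2c1 = 3.
Row 3 already has 3, which forces r3c1 = 2.
Row 3 already has 3; hence r3c4 = 5.
Cage d needs sum 10, which forces r4c1 = 1.
1 is placed in row 4; hence r4c3 = 2.
Cage a needs sum 12, which forces r5c1 = 5.
Cage b has sum 10, so r5c3 = 3.
Column 4 now contains 5, so r5c4 = 4.
The 4 cells of cage b must have sum 10, which forces r5c5 = 1.
Column 3 now contains 2, so r1c3 = 1.
Column 4 now contains 5, which forces r1c4 = 2.
1 is placed in column 5; hence r1c5 = 5.
The full grid is 4 3 1 2 5 / 3 4 5 1 2 / 2 1 4 5 3 / 1 5 2 3 4 / 5 2 3 4 1.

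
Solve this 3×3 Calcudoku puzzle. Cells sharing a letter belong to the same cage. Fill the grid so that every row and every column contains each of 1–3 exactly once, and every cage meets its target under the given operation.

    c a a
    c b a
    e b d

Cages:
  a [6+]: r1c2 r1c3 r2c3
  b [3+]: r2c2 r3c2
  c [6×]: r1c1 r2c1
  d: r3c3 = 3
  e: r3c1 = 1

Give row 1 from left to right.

2 3 1

Cage e is given, so r3c1 = 1.
1 is placed in row 3, leaving r3c2 = 2.
Cage d is given; hence r3c3 = 3.
Cage a has sum 6, so r1c2 = 3.
Column 2 already has 2, so r2c2 = 1.
Row 2 now contains 1, which forces r2c3 = 2.
Row 1 now contains 3, which forces r1c1 = 2.
Column 3 already has 2, leaving r1c3 = 1.
2 is placed in row 2; hence r2c1 = 3.
Filled in: 2 3 1 / 3 1 2 / 1 2 3.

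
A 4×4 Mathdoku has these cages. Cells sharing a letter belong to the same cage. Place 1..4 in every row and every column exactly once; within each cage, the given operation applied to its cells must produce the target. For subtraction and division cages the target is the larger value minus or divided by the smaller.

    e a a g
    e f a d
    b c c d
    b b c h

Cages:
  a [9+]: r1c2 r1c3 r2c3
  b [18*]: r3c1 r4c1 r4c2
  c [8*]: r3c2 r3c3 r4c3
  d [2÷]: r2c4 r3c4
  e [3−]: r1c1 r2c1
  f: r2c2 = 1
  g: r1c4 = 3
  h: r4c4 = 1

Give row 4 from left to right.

2 3 4 1

G is a freebie, leaving r1c4 = 3.
Cage f is given, which forces r2c2 = 1.
The 3 cells of cage b must have product 18, so r3c1 = 3.
The 3 cells of cage b must have product 18; hence r4c1 = 2.
Cage b needs product 18, which forces r4c2 = 3.
Cage h is given, which forces r4c4 = 1.
Cage e's pair has difference 3, leaving r1c1 = 1.
1 is placed in row 2, which forces r2c1 = 4.
Row 2 already has 4, which forces r2c3 = 3.
Row 2 already has 4, so r2c4 = 2.
Cage c has product 8, leaving r3c2 = 2.
The 3 cells of cage c must have product 8, which forces r3c3 = 1.
Column 4 now contains 2, leaving r3c4 = 4.
Row 4 already has 1; hence r4c3 = 4.
Column 2 now contains 2, which forces r1c2 = 4.
Column 3 already has 4, which forces r1c3 = 2.
Completed grid: 1 4 2 3 / 4 1 3 2 / 3 2 1 4 / 2 3 4 1.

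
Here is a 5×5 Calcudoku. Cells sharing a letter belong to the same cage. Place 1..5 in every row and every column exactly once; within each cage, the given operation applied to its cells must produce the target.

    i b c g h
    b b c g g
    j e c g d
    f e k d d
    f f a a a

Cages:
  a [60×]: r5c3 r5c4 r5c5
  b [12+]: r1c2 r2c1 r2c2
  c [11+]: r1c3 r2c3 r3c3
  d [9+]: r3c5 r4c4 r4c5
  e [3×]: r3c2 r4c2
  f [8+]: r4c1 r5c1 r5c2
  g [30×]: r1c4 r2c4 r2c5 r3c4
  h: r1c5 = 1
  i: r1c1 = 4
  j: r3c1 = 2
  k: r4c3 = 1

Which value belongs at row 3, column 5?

I is a freebie, which forces r1c1 = 4.
H is a freebie, which forces r1c5 = 1.
J is a freebie, so r3c1 = 2.
K is a freebie; hence r4c3 = 1.
Cage e's pair has product 3, so r3c2 = 1.
Row 4 already has 1, leaving r4c2 = 3.
Cage f has sum 8; hence r5c1 = 1.
Column 2 already has 3; hence r1c2 = 5.
Row 1 now contains 5, leaving r1c3 = 2.
Row 1 already has 2, leaving r1c4 = 3.
Cage g needs product 30, which forces r2c4 = 1.
Column 4 now contains 3, leaving r3c4 = 5.
Cage d has sum 9, leaving r3c5 = 3.
Row 4 already has 3, which forces r4c1 = 5.
Cage f needs sum 8, so r5c2 = 2.
5 is placed in column 4, which forces r5c4 = 4.
4 is placed in row 5, so r5c5 = 5.
Column 1 now contains 5; hence r2c1 = 3.
Column 2 already has 2; hence r2c2 = 4.
Cage c needs sum 11, leaving r2c3 = 5.
Column 5 already has 5, leaving r2c5 = 2.
Row 3 now contains 5, which forces r3c3 = 4.
Column 4 now contains 4, so r4c4 = 2.
Cage d needs sum 9, leaving r4c5 = 4.
5 is placed in row 5, which forces r5c3 = 3.
Filled in: 4 5 2 3 1 / 3 4 5 1 2 / 2 1 4 5 3 / 5 3 1 2 4 / 1 2 3 4 5.

3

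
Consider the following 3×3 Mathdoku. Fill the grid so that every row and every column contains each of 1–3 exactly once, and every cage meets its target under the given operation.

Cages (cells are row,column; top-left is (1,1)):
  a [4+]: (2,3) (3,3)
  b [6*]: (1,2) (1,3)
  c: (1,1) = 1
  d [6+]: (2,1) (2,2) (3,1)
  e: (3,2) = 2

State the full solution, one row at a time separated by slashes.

Cage c is given, leaving (1,1) = 1.
Cage e is given, which forces (3,2) = 2.
2 is placed in column 2; hence (1,2) = 3.
Cage b needs two cells with product 6, so (1,3) = 2.
Cage d has sum 6; hence (2,1) = 2.
Cage d needs sum 6; hence (2,2) = 1.
Row 2 now contains 1, so (2,3) = 3.
2 is placed in row 3, which forces (3,1) = 3.
Column 3 now contains 3; hence (3,3) = 1.

1 3 2 / 2 1 3 / 3 2 1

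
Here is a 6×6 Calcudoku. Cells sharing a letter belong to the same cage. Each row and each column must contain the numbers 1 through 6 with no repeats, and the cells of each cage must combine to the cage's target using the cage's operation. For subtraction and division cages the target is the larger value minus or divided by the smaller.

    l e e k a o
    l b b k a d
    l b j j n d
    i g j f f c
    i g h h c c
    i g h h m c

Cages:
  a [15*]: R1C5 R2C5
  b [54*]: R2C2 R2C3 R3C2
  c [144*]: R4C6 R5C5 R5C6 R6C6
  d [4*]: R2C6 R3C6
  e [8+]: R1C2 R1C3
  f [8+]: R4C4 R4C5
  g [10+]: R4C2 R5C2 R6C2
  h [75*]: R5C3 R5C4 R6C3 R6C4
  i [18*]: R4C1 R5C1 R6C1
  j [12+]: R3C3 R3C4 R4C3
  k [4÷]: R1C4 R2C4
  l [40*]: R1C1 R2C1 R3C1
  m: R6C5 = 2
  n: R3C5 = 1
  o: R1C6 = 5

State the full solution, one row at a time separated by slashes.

Cage o is a single given cell; hence R1C6 = 5.
The 3 cells of cage b must have product 54, so R2C2 = 6.
The 3 cells of cage b must have product 54, leaving R2C3 = 3.
Row 2 already has 3; hence R2C5 = 5.
The 3 cells of cage b must have product 54, leaving R3C2 = 3.
Cage n is a single given cell, leaving R3C5 = 1.
1 is placed in row 3, so R3C6 = 4.
M is a freebie, so R6C5 = 2.
Column 2 now contains 3, which forces R1C2 = 2.
The two cells of cage e must have sum 8, leaving R1C3 = 6.
5 is placed in row 1, leaving R1C5 = 3.
Column 6 now contains 4, leaving R2C6 = 1.
Cage l needs product 40; hence R3C1 = 5.
Row 3 now contains 5, which forces R3C3 = 2.
Row 3 now contains 2; hence R3C4 = 6.
Column 5 now contains 3, which forces R4C5 = 6.
Cage c has product 144; hence R5C5 = 4.
2 is placed in row 1; hence R1C1 = 4.
The two cells of cage k must have quotient 4, so R1C4 = 1.
Cage l needs product 40, leaving R2C1 = 2.
Row 2 now contains 1, so R2C4 = 4.
Cage j has sum 12, leaving R4C3 = 4.
Cage f's pair has sum 8; hence R4C4 = 2.
Row 4 already has 2, which forces R4C6 = 3.
Column 6 already has 3, which forces R6C6 = 6.
Row 4 already has 3, which forces R4C1 = 1.
Row 4 already has 1, which forces R4C2 = 5.
The 3 cells of cage i must have product 18, so R5C1 = 6.
Column 2 already has 5; hence R5C2 = 1.
Row 5 already has 1, which forces R5C3 = 5.
Row 5 now contains 5, leaving R5C4 = 3.
6 is placed in column 6, which forces R5C6 = 2.
The 3 cells of cage i must have product 18; hence R6C1 = 3.
Cage g has sum 10, leaving R6C2 = 4.
5 is placed in column 3, so R6C3 = 1.
3 is placed in column 4; hence R6C4 = 5.

4 2 6 1 3 5 / 2 6 3 4 5 1 / 5 3 2 6 1 4 / 1 5 4 2 6 3 / 6 1 5 3 4 2 / 3 4 1 5 2 6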